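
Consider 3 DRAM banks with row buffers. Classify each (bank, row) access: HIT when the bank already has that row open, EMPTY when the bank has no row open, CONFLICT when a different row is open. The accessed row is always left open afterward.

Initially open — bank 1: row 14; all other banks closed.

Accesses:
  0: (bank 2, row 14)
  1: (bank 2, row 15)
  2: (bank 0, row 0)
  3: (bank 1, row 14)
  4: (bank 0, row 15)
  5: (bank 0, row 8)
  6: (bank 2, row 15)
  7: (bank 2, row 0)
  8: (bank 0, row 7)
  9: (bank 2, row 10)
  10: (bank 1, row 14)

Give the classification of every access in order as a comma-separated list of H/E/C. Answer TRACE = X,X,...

TRACE = E,C,E,H,C,C,H,C,C,C,H

  [0] b2 r14: no row ⇒ E
  [1] b2 r15: had r14 ⇒ C
  [2] b0 r0: no row ⇒ E
  [3] b1 r14: had r14 ⇒ H
  [4] b0 r15: had r0 ⇒ C
  [5] b0 r8: had r15 ⇒ C
  [6] b2 r15: had r15 ⇒ H
  [7] b2 r0: had r15 ⇒ C
  [8] b0 r7: had r8 ⇒ C
  [9] b2 r10: had r0 ⇒ C
  [10] b1 r14: had r14 ⇒ H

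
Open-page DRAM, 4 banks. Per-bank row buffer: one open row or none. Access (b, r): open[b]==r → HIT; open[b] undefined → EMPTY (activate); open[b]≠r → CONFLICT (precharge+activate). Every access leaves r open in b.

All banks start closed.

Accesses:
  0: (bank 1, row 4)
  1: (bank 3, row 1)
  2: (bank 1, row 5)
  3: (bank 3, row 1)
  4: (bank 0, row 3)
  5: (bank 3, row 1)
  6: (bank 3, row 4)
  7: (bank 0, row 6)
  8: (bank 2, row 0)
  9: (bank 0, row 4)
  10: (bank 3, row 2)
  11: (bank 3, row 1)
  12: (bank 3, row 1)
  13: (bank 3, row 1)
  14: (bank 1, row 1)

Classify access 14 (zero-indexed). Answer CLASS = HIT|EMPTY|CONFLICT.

#0 (1,4) E
#1 (3,1) E
#2 (1,5) C  (was 4)
#3 (3,1) H  (was 1)
#4 (0,3) E
#5 (3,1) H  (was 1)
#6 (3,4) C  (was 1)
#7 (0,6) C  (was 3)
#8 (2,0) E
#9 (0,4) C  (was 6)
#10 (3,2) C  (was 4)
#11 (3,1) C  (was 2)
#12 (3,1) H  (was 1)
#13 (3,1) H  (was 1)
#14 (1,1) C  (was 5)

CLASS = CONFLICT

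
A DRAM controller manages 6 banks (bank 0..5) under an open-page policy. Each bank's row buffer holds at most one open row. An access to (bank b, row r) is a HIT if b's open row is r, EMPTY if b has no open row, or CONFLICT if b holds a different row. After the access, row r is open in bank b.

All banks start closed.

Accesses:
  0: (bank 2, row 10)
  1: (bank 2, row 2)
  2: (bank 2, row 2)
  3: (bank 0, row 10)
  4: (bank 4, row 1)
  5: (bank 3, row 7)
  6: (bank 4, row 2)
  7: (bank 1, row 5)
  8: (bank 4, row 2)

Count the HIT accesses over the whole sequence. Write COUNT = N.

step 0: bank2 None->10 [EMPTY]
step 1: bank2 10->2 [CONFLICT]
step 2: bank2 2->2 [HIT]
step 3: bank0 None->10 [EMPTY]
step 4: bank4 None->1 [EMPTY]
step 5: bank3 None->7 [EMPTY]
step 6: bank4 1->2 [CONFLICT]
step 7: bank1 None->5 [EMPTY]
step 8: bank4 2->2 [HIT]

COUNT = 2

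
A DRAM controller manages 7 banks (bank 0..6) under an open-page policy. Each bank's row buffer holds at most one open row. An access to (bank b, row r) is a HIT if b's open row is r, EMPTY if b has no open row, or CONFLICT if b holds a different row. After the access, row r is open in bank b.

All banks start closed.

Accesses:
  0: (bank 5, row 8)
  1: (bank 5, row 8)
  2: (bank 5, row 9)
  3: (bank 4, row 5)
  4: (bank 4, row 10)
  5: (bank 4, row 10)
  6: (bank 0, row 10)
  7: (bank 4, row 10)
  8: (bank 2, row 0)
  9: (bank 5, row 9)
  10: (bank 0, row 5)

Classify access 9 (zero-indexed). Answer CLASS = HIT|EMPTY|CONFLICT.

CLASS = HIT

0: bank 5 row 8 — prev None → EMPTY
1: bank 5 row 8 — prev 8 → HIT
2: bank 5 row 9 — prev 8 → CONFLICT
3: bank 4 row 5 — prev None → EMPTY
4: bank 4 row 10 — prev 5 → CONFLICT
5: bank 4 row 10 — prev 10 → HIT
6: bank 0 row 10 — prev None → EMPTY
7: bank 4 row 10 — prev 10 → HIT
8: bank 2 row 0 — prev None → EMPTY
9: bank 5 row 9 — prev 9 → HIT
10: bank 0 row 5 — prev 10 → CONFLICT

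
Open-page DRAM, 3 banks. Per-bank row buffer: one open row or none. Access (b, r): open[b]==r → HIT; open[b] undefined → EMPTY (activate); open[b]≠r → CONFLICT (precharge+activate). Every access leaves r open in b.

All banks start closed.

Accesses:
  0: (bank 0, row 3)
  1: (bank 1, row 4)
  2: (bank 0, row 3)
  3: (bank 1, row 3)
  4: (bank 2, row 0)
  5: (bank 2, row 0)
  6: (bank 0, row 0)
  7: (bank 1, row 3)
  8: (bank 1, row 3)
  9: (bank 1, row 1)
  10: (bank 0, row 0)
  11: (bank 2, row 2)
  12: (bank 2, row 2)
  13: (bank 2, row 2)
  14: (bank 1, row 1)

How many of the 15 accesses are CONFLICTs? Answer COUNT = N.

step 0: bank0 None->3 [EMPTY]
step 1: bank1 None->4 [EMPTY]
step 2: bank0 3->3 [HIT]
step 3: bank1 4->3 [CONFLICT]
step 4: bank2 None->0 [EMPTY]
step 5: bank2 0->0 [HIT]
step 6: bank0 3->0 [CONFLICT]
step 7: bank1 3->3 [HIT]
step 8: bank1 3->3 [HIT]
step 9: bank1 3->1 [CONFLICT]
step 10: bank0 0->0 [HIT]
step 11: bank2 0->2 [CONFLICT]
step 12: bank2 2->2 [HIT]
step 13: bank2 2->2 [HIT]
step 14: bank1 1->1 [HIT]

COUNT = 4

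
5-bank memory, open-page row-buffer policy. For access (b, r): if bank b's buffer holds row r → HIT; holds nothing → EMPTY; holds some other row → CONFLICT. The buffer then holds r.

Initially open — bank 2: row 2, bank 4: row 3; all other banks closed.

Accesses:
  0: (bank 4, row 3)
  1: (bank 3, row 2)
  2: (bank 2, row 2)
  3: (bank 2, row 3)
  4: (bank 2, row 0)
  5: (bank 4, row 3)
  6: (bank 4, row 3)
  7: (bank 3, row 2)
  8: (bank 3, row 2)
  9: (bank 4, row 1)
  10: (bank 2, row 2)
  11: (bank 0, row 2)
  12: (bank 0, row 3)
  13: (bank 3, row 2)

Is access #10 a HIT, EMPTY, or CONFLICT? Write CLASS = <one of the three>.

CLASS = CONFLICT

step 0: bank4 3->3 [HIT]
step 1: bank3 None->2 [EMPTY]
step 2: bank2 2->2 [HIT]
step 3: bank2 2->3 [CONFLICT]
step 4: bank2 3->0 [CONFLICT]
step 5: bank4 3->3 [HIT]
step 6: bank4 3->3 [HIT]
step 7: bank3 2->2 [HIT]
step 8: bank3 2->2 [HIT]
step 9: bank4 3->1 [CONFLICT]
step 10: bank2 0->2 [CONFLICT]
step 11: bank0 None->2 [EMPTY]
step 12: bank0 2->3 [CONFLICT]
step 13: bank3 2->2 [HIT]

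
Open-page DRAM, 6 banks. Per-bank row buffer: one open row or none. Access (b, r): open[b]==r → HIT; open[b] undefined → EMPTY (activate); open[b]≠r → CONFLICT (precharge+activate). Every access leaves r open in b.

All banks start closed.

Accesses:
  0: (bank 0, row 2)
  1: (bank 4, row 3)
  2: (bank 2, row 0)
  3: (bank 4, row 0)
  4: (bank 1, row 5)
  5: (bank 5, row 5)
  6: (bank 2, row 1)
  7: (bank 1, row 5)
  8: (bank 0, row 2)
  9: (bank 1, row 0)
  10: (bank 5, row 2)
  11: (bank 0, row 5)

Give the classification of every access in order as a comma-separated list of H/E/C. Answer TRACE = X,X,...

TRACE = E,E,E,C,E,E,C,H,H,C,C,C

step 0: bank0 None->2 [EMPTY]
step 1: bank4 None->3 [EMPTY]
step 2: bank2 None->0 [EMPTY]
step 3: bank4 3->0 [CONFLICT]
step 4: bank1 None->5 [EMPTY]
step 5: bank5 None->5 [EMPTY]
step 6: bank2 0->1 [CONFLICT]
step 7: bank1 5->5 [HIT]
step 8: bank0 2->2 [HIT]
step 9: bank1 5->0 [CONFLICT]
step 10: bank5 5->2 [CONFLICT]
step 11: bank0 2->5 [CONFLICT]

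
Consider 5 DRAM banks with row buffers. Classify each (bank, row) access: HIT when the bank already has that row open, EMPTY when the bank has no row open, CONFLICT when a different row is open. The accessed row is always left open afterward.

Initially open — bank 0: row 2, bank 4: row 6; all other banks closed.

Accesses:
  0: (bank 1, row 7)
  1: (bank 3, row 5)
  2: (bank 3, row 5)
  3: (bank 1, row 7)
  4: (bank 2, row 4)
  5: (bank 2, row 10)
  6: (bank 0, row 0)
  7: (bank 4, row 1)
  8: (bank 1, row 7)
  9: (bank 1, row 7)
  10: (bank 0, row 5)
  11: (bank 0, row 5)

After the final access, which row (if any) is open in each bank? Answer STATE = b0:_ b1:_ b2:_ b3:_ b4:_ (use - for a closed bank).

STATE = b0:5 b1:7 b2:10 b3:5 b4:1

step 0: bank1 None->7 [EMPTY]
step 1: bank3 None->5 [EMPTY]
step 2: bank3 5->5 [HIT]
step 3: bank1 7->7 [HIT]
step 4: bank2 None->4 [EMPTY]
step 5: bank2 4->10 [CONFLICT]
step 6: bank0 2->0 [CONFLICT]
step 7: bank4 6->1 [CONFLICT]
step 8: bank1 7->7 [HIT]
step 9: bank1 7->7 [HIT]
step 10: bank0 0->5 [CONFLICT]
step 11: bank0 5->5 [HIT]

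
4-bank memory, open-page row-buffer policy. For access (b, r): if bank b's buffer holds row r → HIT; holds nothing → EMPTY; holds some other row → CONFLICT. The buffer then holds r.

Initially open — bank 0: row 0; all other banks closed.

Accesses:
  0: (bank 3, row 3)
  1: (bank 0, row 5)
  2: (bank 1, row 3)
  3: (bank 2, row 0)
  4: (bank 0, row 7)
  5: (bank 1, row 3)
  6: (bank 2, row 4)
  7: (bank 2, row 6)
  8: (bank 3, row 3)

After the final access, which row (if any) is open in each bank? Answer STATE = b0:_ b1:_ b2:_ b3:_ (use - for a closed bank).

STATE = b0:7 b1:3 b2:6 b3:3

step 0: bank3 None->3 [EMPTY]
step 1: bank0 0->5 [CONFLICT]
step 2: bank1 None->3 [EMPTY]
step 3: bank2 None->0 [EMPTY]
step 4: bank0 5->7 [CONFLICT]
step 5: bank1 3->3 [HIT]
step 6: bank2 0->4 [CONFLICT]
step 7: bank2 4->6 [CONFLICT]
step 8: bank3 3->3 [HIT]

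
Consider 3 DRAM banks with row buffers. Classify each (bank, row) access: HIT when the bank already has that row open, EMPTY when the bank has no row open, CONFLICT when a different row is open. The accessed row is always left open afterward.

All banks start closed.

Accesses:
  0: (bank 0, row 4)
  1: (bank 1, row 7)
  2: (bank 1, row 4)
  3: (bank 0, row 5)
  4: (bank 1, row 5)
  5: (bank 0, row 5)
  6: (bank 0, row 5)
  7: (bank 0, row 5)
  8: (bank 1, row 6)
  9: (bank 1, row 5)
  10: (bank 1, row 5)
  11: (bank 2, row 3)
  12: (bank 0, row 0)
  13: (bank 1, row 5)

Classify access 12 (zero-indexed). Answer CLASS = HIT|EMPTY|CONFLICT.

#0 (0,4) E
#1 (1,7) E
#2 (1,4) C  (was 7)
#3 (0,5) C  (was 4)
#4 (1,5) C  (was 4)
#5 (0,5) H  (was 5)
#6 (0,5) H  (was 5)
#7 (0,5) H  (was 5)
#8 (1,6) C  (was 5)
#9 (1,5) C  (was 6)
#10 (1,5) H  (was 5)
#11 (2,3) E
#12 (0,0) C  (was 5)
#13 (1,5) H  (was 5)

CLASS = CONFLICT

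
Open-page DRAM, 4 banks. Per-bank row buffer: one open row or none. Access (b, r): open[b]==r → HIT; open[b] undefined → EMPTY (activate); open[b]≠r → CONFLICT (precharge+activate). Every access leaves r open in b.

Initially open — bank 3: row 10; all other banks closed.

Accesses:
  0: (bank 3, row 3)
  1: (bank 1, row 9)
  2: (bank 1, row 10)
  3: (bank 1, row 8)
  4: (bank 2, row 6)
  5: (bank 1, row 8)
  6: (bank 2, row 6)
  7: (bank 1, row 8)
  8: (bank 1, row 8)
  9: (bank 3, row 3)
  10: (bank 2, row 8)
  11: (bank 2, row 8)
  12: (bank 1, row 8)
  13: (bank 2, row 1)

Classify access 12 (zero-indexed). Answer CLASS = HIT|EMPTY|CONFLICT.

CLASS = HIT

#0 (3,3) C  (was 10)
#1 (1,9) E
#2 (1,10) C  (was 9)
#3 (1,8) C  (was 10)
#4 (2,6) E
#5 (1,8) H  (was 8)
#6 (2,6) H  (was 6)
#7 (1,8) H  (was 8)
#8 (1,8) H  (was 8)
#9 (3,3) H  (was 3)
#10 (2,8) C  (was 6)
#11 (2,8) H  (was 8)
#12 (1,8) H  (was 8)
#13 (2,1) C  (was 8)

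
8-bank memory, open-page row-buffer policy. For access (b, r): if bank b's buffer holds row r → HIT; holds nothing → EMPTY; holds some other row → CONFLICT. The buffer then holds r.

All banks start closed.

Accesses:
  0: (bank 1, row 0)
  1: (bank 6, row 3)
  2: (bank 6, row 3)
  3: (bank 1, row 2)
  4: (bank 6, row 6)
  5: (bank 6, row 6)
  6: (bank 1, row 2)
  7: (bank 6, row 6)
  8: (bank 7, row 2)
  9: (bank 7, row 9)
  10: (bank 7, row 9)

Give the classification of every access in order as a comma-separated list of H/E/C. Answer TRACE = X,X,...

0: bank 1 row 0 — prev None → EMPTY
1: bank 6 row 3 — prev None → EMPTY
2: bank 6 row 3 — prev 3 → HIT
3: bank 1 row 2 — prev 0 → CONFLICT
4: bank 6 row 6 — prev 3 → CONFLICT
5: bank 6 row 6 — prev 6 → HIT
6: bank 1 row 2 — prev 2 → HIT
7: bank 6 row 6 — prev 6 → HIT
8: bank 7 row 2 — prev None → EMPTY
9: bank 7 row 9 — prev 2 → CONFLICT
10: bank 7 row 9 — prev 9 → HIT

TRACE = E,E,H,C,C,H,H,H,E,C,H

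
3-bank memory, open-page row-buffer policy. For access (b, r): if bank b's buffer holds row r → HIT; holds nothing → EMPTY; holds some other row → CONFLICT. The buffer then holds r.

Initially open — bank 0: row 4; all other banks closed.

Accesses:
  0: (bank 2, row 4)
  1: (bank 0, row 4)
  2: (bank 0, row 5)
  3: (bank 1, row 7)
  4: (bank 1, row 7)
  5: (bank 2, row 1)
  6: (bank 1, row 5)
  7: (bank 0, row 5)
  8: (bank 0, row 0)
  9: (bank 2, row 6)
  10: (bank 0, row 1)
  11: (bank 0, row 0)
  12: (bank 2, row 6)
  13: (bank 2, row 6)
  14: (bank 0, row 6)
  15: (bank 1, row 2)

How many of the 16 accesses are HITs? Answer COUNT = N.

0: bank 2 row 4 — prev None → EMPTY
1: bank 0 row 4 — prev 4 → HIT
2: bank 0 row 5 — prev 4 → CONFLICT
3: bank 1 row 7 — prev None → EMPTY
4: bank 1 row 7 — prev 7 → HIT
5: bank 2 row 1 — prev 4 → CONFLICT
6: bank 1 row 5 — prev 7 → CONFLICT
7: bank 0 row 5 — prev 5 → HIT
8: bank 0 row 0 — prev 5 → CONFLICT
9: bank 2 row 6 — prev 1 → CONFLICT
10: bank 0 row 1 — prev 0 → CONFLICT
11: bank 0 row 0 — prev 1 → CONFLICT
12: bank 2 row 6 — prev 6 → HIT
13: bank 2 row 6 — prev 6 → HIT
14: bank 0 row 6 — prev 0 → CONFLICT
15: bank 1 row 2 — prev 5 → CONFLICT

COUNT = 5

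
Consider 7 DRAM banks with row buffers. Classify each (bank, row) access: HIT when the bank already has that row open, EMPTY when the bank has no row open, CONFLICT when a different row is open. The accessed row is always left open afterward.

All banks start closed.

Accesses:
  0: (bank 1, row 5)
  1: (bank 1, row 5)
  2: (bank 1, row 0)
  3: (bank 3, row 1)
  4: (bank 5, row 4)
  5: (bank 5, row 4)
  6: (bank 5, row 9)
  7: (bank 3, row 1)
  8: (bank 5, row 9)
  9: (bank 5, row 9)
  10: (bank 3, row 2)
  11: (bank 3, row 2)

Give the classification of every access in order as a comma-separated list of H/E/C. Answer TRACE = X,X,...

step 0: bank1 None->5 [EMPTY]
step 1: bank1 5->5 [HIT]
step 2: bank1 5->0 [CONFLICT]
step 3: bank3 None->1 [EMPTY]
step 4: bank5 None->4 [EMPTY]
step 5: bank5 4->4 [HIT]
step 6: bank5 4->9 [CONFLICT]
step 7: bank3 1->1 [HIT]
step 8: bank5 9->9 [HIT]
step 9: bank5 9->9 [HIT]
step 10: bank3 1->2 [CONFLICT]
step 11: bank3 2->2 [HIT]

TRACE = E,H,C,E,E,H,C,H,H,H,C,H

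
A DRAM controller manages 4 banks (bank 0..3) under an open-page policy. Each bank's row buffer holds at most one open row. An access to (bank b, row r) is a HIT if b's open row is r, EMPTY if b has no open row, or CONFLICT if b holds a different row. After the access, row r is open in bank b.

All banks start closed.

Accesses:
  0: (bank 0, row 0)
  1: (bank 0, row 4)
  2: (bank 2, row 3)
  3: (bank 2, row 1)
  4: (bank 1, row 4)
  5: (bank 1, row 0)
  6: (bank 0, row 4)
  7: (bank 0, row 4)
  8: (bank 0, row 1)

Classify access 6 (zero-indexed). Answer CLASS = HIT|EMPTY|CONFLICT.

step 0: bank0 None->0 [EMPTY]
step 1: bank0 0->4 [CONFLICT]
step 2: bank2 None->3 [EMPTY]
step 3: bank2 3->1 [CONFLICT]
step 4: bank1 None->4 [EMPTY]
step 5: bank1 4->0 [CONFLICT]
step 6: bank0 4->4 [HIT]
step 7: bank0 4->4 [HIT]
step 8: bank0 4->1 [CONFLICT]

CLASS = HIT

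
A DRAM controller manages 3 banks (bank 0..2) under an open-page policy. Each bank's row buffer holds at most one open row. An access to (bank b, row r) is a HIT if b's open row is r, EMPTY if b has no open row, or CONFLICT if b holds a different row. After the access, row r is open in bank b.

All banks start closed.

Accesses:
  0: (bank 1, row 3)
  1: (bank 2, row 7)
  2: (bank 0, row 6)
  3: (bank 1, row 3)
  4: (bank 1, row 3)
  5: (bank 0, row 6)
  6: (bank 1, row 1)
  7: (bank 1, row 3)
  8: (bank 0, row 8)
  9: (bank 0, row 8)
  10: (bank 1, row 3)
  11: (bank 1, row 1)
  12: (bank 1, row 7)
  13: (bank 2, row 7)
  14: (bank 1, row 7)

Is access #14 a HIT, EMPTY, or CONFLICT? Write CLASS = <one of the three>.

step 0: bank1 None->3 [EMPTY]
step 1: bank2 None->7 [EMPTY]
step 2: bank0 None->6 [EMPTY]
step 3: bank1 3->3 [HIT]
step 4: bank1 3->3 [HIT]
step 5: bank0 6->6 [HIT]
step 6: bank1 3->1 [CONFLICT]
step 7: bank1 1->3 [CONFLICT]
step 8: bank0 6->8 [CONFLICT]
step 9: bank0 8->8 [HIT]
step 10: bank1 3->3 [HIT]
step 11: bank1 3->1 [CONFLICT]
step 12: bank1 1->7 [CONFLICT]
step 13: bank2 7->7 [HIT]
step 14: bank1 7->7 [HIT]

CLASS = HIT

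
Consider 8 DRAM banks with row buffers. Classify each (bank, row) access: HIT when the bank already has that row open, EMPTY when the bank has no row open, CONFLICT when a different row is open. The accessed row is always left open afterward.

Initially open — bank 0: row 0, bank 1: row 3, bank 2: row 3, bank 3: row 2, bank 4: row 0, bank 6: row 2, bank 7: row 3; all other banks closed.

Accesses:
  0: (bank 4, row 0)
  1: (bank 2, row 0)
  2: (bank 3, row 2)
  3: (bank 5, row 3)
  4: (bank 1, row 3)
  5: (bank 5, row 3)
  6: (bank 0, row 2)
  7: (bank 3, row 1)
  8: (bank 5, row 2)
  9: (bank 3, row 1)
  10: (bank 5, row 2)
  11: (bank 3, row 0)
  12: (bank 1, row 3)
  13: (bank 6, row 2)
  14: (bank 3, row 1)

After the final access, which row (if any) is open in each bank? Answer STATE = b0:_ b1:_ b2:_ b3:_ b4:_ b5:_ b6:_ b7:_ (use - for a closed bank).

STATE = b0:2 b1:3 b2:0 b3:1 b4:0 b5:2 b6:2 b7:3

  [0] b4 r0: had r0 ⇒ H
  [1] b2 r0: had r3 ⇒ C
  [2] b3 r2: had r2 ⇒ H
  [3] b5 r3: no row ⇒ E
  [4] b1 r3: had r3 ⇒ H
  [5] b5 r3: had r3 ⇒ H
  [6] b0 r2: had r0 ⇒ C
  [7] b3 r1: had r2 ⇒ C
  [8] b5 r2: had r3 ⇒ C
  [9] b3 r1: had r1 ⇒ H
  [10] b5 r2: had r2 ⇒ H
  [11] b3 r0: had r1 ⇒ C
  [12] b1 r3: had r3 ⇒ H
  [13] b6 r2: had r2 ⇒ H
  [14] b3 r1: had r0 ⇒ C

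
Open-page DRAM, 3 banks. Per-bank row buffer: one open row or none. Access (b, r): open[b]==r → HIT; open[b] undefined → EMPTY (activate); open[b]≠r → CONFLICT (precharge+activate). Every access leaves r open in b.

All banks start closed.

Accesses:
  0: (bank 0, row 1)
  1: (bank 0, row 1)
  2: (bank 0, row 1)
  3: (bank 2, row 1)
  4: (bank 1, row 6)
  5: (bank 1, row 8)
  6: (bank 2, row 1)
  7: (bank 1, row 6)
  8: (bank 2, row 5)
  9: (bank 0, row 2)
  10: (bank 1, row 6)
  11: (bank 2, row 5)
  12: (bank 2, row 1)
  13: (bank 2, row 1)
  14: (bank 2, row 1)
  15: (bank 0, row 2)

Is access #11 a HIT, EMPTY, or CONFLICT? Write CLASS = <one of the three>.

#0 (0,1) E
#1 (0,1) H  (was 1)
#2 (0,1) H  (was 1)
#3 (2,1) E
#4 (1,6) E
#5 (1,8) C  (was 6)
#6 (2,1) H  (was 1)
#7 (1,6) C  (was 8)
#8 (2,5) C  (was 1)
#9 (0,2) C  (was 1)
#10 (1,6) H  (was 6)
#11 (2,5) H  (was 5)
#12 (2,1) C  (was 5)
#13 (2,1) H  (was 1)
#14 (2,1) H  (was 1)
#15 (0,2) H  (was 2)

CLASS = HIT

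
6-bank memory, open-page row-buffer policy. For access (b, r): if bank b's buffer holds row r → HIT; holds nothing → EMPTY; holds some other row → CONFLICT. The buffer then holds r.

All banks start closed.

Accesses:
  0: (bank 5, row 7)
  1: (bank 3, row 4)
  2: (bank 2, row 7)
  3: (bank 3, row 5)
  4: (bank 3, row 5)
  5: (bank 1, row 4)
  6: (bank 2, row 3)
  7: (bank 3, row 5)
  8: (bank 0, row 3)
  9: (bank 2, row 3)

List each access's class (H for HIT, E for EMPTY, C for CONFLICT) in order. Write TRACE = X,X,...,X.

TRACE = E,E,E,C,H,E,C,H,E,H

0: bank 5 row 7 — prev None → EMPTY
1: bank 3 row 4 — prev None → EMPTY
2: bank 2 row 7 — prev None → EMPTY
3: bank 3 row 5 — prev 4 → CONFLICT
4: bank 3 row 5 — prev 5 → HIT
5: bank 1 row 4 — prev None → EMPTY
6: bank 2 row 3 — prev 7 → CONFLICT
7: bank 3 row 5 — prev 5 → HIT
8: bank 0 row 3 — prev None → EMPTY
9: bank 2 row 3 — prev 3 → HIT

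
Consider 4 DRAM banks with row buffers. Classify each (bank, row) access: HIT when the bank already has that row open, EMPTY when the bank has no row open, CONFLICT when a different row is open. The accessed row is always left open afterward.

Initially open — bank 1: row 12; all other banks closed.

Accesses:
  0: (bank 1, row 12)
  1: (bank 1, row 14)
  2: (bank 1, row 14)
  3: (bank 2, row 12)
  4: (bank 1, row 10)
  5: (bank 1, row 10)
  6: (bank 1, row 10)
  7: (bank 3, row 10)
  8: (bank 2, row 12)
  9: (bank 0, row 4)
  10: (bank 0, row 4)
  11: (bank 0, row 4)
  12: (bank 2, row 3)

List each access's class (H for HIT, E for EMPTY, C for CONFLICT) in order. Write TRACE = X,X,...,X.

TRACE = H,C,H,E,C,H,H,E,H,E,H,H,C

step 0: bank1 12->12 [HIT]
step 1: bank1 12->14 [CONFLICT]
step 2: bank1 14->14 [HIT]
step 3: bank2 None->12 [EMPTY]
step 4: bank1 14->10 [CONFLICT]
step 5: bank1 10->10 [HIT]
step 6: bank1 10->10 [HIT]
step 7: bank3 None->10 [EMPTY]
step 8: bank2 12->12 [HIT]
step 9: bank0 None->4 [EMPTY]
step 10: bank0 4->4 [HIT]
step 11: bank0 4->4 [HIT]
step 12: bank2 12->3 [CONFLICT]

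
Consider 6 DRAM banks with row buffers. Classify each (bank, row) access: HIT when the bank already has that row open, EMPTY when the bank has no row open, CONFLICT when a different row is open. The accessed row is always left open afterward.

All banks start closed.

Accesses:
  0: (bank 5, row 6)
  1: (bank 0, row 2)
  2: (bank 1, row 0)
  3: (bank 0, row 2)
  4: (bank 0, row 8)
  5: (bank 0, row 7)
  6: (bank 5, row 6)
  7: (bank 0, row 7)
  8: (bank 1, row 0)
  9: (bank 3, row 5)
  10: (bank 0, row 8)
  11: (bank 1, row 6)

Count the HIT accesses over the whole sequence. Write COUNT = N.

step 0: bank5 None->6 [EMPTY]
step 1: bank0 None->2 [EMPTY]
step 2: bank1 None->0 [EMPTY]
step 3: bank0 2->2 [HIT]
step 4: bank0 2->8 [CONFLICT]
step 5: bank0 8->7 [CONFLICT]
step 6: bank5 6->6 [HIT]
step 7: bank0 7->7 [HIT]
step 8: bank1 0->0 [HIT]
step 9: bank3 None->5 [EMPTY]
step 10: bank0 7->8 [CONFLICT]
step 11: bank1 0->6 [CONFLICT]

COUNT = 4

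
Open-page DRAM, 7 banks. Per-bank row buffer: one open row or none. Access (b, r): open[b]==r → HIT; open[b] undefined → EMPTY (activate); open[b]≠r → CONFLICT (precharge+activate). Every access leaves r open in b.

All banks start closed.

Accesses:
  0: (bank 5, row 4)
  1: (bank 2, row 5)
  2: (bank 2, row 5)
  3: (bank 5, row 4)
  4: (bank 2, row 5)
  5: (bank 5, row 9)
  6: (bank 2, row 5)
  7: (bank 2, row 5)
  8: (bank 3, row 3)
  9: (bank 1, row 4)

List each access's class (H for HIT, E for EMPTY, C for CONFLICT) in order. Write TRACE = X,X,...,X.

  [0] b5 r4: no row ⇒ E
  [1] b2 r5: no row ⇒ E
  [2] b2 r5: had r5 ⇒ H
  [3] b5 r4: had r4 ⇒ H
  [4] b2 r5: had r5 ⇒ H
  [5] b5 r9: had r4 ⇒ C
  [6] b2 r5: had r5 ⇒ H
  [7] b2 r5: had r5 ⇒ H
  [8] b3 r3: no row ⇒ E
  [9] b1 r4: no row ⇒ E

TRACE = E,E,H,H,H,C,H,H,E,E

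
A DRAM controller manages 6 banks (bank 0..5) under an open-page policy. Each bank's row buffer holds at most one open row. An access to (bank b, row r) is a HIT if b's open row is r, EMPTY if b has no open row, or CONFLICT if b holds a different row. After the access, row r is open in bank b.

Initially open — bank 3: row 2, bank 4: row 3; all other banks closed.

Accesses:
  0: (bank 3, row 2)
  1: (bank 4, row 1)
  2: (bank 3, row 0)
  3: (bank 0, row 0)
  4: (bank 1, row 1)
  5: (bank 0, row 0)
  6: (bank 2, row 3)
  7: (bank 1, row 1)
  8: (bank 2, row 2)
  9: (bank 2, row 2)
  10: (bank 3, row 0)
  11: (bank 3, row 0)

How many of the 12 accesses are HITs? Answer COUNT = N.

COUNT = 6

#0 (3,2) H  (was 2)
#1 (4,1) C  (was 3)
#2 (3,0) C  (was 2)
#3 (0,0) E
#4 (1,1) E
#5 (0,0) H  (was 0)
#6 (2,3) E
#7 (1,1) H  (was 1)
#8 (2,2) C  (was 3)
#9 (2,2) H  (was 2)
#10 (3,0) H  (was 0)
#11 (3,0) H  (was 0)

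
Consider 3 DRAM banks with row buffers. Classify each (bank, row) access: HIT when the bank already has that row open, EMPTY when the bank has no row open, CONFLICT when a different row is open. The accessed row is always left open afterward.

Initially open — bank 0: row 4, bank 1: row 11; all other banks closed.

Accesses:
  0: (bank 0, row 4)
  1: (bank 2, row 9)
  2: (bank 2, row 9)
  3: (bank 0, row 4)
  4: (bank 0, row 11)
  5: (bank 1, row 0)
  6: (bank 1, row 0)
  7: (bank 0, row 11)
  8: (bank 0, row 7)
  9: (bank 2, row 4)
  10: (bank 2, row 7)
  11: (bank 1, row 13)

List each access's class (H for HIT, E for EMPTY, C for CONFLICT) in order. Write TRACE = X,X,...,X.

TRACE = H,E,H,H,C,C,H,H,C,C,C,C

  [0] b0 r4: had r4 ⇒ H
  [1] b2 r9: no row ⇒ E
  [2] b2 r9: had r9 ⇒ H
  [3] b0 r4: had r4 ⇒ H
  [4] b0 r11: had r4 ⇒ C
  [5] b1 r0: had r11 ⇒ C
  [6] b1 r0: had r0 ⇒ H
  [7] b0 r11: had r11 ⇒ H
  [8] b0 r7: had r11 ⇒ C
  [9] b2 r4: had r9 ⇒ C
  [10] b2 r7: had r4 ⇒ C
  [11] b1 r13: had r0 ⇒ C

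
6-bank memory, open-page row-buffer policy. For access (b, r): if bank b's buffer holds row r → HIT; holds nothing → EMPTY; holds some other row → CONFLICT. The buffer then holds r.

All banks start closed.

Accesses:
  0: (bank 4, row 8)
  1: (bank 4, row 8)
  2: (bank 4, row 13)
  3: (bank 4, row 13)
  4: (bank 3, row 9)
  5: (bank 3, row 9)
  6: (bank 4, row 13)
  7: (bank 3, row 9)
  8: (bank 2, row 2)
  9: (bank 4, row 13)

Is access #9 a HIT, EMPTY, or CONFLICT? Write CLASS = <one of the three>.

0: bank 4 row 8 — prev None → EMPTY
1: bank 4 row 8 — prev 8 → HIT
2: bank 4 row 13 — prev 8 → CONFLICT
3: bank 4 row 13 — prev 13 → HIT
4: bank 3 row 9 — prev None → EMPTY
5: bank 3 row 9 — prev 9 → HIT
6: bank 4 row 13 — prev 13 → HIT
7: bank 3 row 9 — prev 9 → HIT
8: bank 2 row 2 — prev None → EMPTY
9: bank 4 row 13 — prev 13 → HIT

CLASS = HIT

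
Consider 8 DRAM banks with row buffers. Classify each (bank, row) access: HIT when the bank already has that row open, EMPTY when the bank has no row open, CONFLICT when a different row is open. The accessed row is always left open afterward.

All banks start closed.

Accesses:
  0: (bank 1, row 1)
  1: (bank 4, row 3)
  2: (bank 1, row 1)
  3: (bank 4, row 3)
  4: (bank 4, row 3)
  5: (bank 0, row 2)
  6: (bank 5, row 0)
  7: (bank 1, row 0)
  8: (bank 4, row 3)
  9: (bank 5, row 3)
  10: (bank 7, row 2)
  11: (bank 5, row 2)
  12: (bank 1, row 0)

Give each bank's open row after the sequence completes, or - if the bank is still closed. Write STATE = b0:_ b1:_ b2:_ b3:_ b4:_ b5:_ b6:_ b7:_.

0: bank 1 row 1 — prev None → EMPTY
1: bank 4 row 3 — prev None → EMPTY
2: bank 1 row 1 — prev 1 → HIT
3: bank 4 row 3 — prev 3 → HIT
4: bank 4 row 3 — prev 3 → HIT
5: bank 0 row 2 — prev None → EMPTY
6: bank 5 row 0 — prev None → EMPTY
7: bank 1 row 0 — prev 1 → CONFLICT
8: bank 4 row 3 — prev 3 → HIT
9: bank 5 row 3 — prev 0 → CONFLICT
10: bank 7 row 2 — prev None → EMPTY
11: bank 5 row 2 — prev 3 → CONFLICT
12: bank 1 row 0 — prev 0 → HIT

STATE = b0:2 b1:0 b2:- b3:- b4:3 b5:2 b6:- b7:2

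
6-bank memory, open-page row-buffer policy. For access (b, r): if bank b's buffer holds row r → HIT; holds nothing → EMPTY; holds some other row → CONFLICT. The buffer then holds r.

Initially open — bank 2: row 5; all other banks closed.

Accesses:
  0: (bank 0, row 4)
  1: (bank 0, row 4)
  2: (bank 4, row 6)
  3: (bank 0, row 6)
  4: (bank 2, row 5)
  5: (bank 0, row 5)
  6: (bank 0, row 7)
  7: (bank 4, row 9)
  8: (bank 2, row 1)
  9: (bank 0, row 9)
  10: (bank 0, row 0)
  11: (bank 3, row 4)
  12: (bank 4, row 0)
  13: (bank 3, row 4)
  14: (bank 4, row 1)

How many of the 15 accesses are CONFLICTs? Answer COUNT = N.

#0 (0,4) E
#1 (0,4) H  (was 4)
#2 (4,6) E
#3 (0,6) C  (was 4)
#4 (2,5) H  (was 5)
#5 (0,5) C  (was 6)
#6 (0,7) C  (was 5)
#7 (4,9) C  (was 6)
#8 (2,1) C  (was 5)
#9 (0,9) C  (was 7)
#10 (0,0) C  (was 9)
#11 (3,4) E
#12 (4,0) C  (was 9)
#13 (3,4) H  (was 4)
#14 (4,1) C  (was 0)

COUNT = 9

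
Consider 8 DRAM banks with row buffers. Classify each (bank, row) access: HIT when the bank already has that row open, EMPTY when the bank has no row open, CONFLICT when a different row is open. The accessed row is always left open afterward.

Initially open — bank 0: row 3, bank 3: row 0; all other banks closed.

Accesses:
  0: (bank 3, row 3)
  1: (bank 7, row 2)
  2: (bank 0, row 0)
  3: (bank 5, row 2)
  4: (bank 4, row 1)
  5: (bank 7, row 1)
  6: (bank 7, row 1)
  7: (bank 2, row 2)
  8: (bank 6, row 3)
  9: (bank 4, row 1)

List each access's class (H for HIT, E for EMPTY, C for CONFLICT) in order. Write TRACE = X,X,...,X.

TRACE = C,E,C,E,E,C,H,E,E,H

#0 (3,3) C  (was 0)
#1 (7,2) E
#2 (0,0) C  (was 3)
#3 (5,2) E
#4 (4,1) E
#5 (7,1) C  (was 2)
#6 (7,1) H  (was 1)
#7 (2,2) E
#8 (6,3) E
#9 (4,1) H  (was 1)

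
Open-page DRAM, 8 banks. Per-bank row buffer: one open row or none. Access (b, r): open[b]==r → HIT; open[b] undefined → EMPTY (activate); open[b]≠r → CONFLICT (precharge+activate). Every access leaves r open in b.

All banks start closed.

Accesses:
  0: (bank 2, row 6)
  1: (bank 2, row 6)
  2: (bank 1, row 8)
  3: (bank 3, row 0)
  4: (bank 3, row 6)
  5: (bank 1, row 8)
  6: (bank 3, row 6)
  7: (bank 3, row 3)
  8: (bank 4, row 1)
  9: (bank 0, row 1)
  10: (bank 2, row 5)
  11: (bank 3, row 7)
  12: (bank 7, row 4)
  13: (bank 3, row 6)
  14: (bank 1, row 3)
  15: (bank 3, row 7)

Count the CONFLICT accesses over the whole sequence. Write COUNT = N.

COUNT = 7

#0 (2,6) E
#1 (2,6) H  (was 6)
#2 (1,8) E
#3 (3,0) E
#4 (3,6) C  (was 0)
#5 (1,8) H  (was 8)
#6 (3,6) H  (was 6)
#7 (3,3) C  (was 6)
#8 (4,1) E
#9 (0,1) E
#10 (2,5) C  (was 6)
#11 (3,7) C  (was 3)
#12 (7,4) E
#13 (3,6) C  (was 7)
#14 (1,3) C  (was 8)
#15 (3,7) C  (was 6)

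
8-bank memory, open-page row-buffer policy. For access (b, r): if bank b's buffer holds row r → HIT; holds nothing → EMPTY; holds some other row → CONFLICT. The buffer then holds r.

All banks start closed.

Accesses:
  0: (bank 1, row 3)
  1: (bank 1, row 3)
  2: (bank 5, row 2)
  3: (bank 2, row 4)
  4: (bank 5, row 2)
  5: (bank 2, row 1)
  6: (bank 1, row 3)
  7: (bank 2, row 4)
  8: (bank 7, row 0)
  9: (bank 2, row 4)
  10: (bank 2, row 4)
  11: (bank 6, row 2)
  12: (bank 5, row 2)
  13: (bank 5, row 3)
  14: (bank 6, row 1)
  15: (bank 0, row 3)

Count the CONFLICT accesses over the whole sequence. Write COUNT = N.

  [0] b1 r3: no row ⇒ E
  [1] b1 r3: had r3 ⇒ H
  [2] b5 r2: no row ⇒ E
  [3] b2 r4: no row ⇒ E
  [4] b5 r2: had r2 ⇒ H
  [5] b2 r1: had r4 ⇒ C
  [6] b1 r3: had r3 ⇒ H
  [7] b2 r4: had r1 ⇒ C
  [8] b7 r0: no row ⇒ E
  [9] b2 r4: had r4 ⇒ H
  [10] b2 r4: had r4 ⇒ H
  [11] b6 r2: no row ⇒ E
  [12] b5 r2: had r2 ⇒ H
  [13] b5 r3: had r2 ⇒ C
  [14] b6 r1: had r2 ⇒ C
  [15] b0 r3: no row ⇒ E

COUNT = 4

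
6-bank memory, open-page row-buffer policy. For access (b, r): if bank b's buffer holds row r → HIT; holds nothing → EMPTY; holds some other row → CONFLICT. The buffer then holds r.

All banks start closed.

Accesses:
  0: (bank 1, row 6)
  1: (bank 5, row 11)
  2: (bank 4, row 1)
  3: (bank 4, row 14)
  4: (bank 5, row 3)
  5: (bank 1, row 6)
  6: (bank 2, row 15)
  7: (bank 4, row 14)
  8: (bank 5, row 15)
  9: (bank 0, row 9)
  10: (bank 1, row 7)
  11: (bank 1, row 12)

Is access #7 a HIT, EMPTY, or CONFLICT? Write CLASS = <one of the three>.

0: bank 1 row 6 — prev None → EMPTY
1: bank 5 row 11 — prev None → EMPTY
2: bank 4 row 1 — prev None → EMPTY
3: bank 4 row 14 — prev 1 → CONFLICT
4: bank 5 row 3 — prev 11 → CONFLICT
5: bank 1 row 6 — prev 6 → HIT
6: bank 2 row 15 — prev None → EMPTY
7: bank 4 row 14 — prev 14 → HIT
8: bank 5 row 15 — prev 3 → CONFLICT
9: bank 0 row 9 — prev None → EMPTY
10: bank 1 row 7 — prev 6 → CONFLICT
11: bank 1 row 12 — prev 7 → CONFLICT

CLASS = HIT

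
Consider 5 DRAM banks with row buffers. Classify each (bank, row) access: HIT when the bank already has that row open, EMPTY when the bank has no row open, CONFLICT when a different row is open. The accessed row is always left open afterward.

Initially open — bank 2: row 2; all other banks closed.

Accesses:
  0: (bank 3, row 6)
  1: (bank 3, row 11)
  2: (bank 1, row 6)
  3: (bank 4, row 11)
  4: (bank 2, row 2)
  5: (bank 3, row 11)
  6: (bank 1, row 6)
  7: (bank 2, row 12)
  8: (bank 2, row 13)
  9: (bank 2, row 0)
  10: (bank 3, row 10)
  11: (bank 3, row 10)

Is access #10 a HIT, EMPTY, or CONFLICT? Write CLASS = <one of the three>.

0: bank 3 row 6 — prev None → EMPTY
1: bank 3 row 11 — prev 6 → CONFLICT
2: bank 1 row 6 — prev None → EMPTY
3: bank 4 row 11 — prev None → EMPTY
4: bank 2 row 2 — prev 2 → HIT
5: bank 3 row 11 — prev 11 → HIT
6: bank 1 row 6 — prev 6 → HIT
7: bank 2 row 12 — prev 2 → CONFLICT
8: bank 2 row 13 — prev 12 → CONFLICT
9: bank 2 row 0 — prev 13 → CONFLICT
10: bank 3 row 10 — prev 11 → CONFLICT
11: bank 3 row 10 — prev 10 → HIT

CLASS = CONFLICT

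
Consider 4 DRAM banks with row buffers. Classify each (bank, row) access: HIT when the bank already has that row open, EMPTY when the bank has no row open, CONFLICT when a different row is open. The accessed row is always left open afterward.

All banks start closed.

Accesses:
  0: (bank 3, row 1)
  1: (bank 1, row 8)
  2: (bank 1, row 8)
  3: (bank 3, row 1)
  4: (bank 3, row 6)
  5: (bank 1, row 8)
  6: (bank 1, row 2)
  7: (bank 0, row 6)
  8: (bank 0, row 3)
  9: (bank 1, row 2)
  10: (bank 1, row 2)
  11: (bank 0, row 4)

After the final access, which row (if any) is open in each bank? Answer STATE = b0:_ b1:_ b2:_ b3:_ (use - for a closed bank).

STATE = b0:4 b1:2 b2:- b3:6

#0 (3,1) E
#1 (1,8) E
#2 (1,8) H  (was 8)
#3 (3,1) H  (was 1)
#4 (3,6) C  (was 1)
#5 (1,8) H  (was 8)
#6 (1,2) C  (was 8)
#7 (0,6) E
#8 (0,3) C  (was 6)
#9 (1,2) H  (was 2)
#10 (1,2) H  (was 2)
#11 (0,4) C  (was 3)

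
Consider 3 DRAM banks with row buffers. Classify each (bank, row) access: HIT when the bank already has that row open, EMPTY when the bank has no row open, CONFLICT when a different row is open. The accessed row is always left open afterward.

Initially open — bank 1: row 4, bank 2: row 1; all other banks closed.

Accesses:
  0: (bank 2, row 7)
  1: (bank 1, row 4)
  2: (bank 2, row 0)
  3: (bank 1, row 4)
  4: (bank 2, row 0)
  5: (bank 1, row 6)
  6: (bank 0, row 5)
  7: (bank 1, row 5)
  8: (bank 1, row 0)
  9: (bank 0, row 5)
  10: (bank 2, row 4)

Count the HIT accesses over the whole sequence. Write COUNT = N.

0: bank 2 row 7 — prev 1 → CONFLICT
1: bank 1 row 4 — prev 4 → HIT
2: bank 2 row 0 — prev 7 → CONFLICT
3: bank 1 row 4 — prev 4 → HIT
4: bank 2 row 0 — prev 0 → HIT
5: bank 1 row 6 — prev 4 → CONFLICT
6: bank 0 row 5 — prev None → EMPTY
7: bank 1 row 5 — prev 6 → CONFLICT
8: bank 1 row 0 — prev 5 → CONFLICT
9: bank 0 row 5 — prev 5 → HIT
10: bank 2 row 4 — prev 0 → CONFLICT

COUNT = 4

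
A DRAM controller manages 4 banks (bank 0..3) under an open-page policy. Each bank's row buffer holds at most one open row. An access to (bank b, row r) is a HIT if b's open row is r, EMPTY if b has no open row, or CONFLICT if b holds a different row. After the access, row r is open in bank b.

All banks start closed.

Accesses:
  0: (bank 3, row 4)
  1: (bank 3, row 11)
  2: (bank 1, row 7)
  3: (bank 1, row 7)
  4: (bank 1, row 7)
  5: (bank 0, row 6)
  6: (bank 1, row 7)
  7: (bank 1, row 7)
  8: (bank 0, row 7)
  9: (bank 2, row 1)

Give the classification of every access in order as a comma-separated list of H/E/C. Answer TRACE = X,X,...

step 0: bank3 None->4 [EMPTY]
step 1: bank3 4->11 [CONFLICT]
step 2: bank1 None->7 [EMPTY]
step 3: bank1 7->7 [HIT]
step 4: bank1 7->7 [HIT]
step 5: bank0 None->6 [EMPTY]
step 6: bank1 7->7 [HIT]
step 7: bank1 7->7 [HIT]
step 8: bank0 6->7 [CONFLICT]
step 9: bank2 None->1 [EMPTY]

TRACE = E,C,E,H,H,E,H,H,C,E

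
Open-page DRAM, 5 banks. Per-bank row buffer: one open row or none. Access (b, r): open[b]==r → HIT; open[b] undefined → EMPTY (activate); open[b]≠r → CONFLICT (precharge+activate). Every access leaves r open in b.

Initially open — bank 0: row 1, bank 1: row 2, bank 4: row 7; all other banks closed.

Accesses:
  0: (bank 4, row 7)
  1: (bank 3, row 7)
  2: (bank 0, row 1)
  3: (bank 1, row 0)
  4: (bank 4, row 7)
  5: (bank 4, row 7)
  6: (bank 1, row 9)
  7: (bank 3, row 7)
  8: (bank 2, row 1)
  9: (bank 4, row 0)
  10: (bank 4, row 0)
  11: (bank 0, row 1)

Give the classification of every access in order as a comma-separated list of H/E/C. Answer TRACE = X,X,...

TRACE = H,E,H,C,H,H,C,H,E,C,H,H

step 0: bank4 7->7 [HIT]
step 1: bank3 None->7 [EMPTY]
step 2: bank0 1->1 [HIT]
step 3: bank1 2->0 [CONFLICT]
step 4: bank4 7->7 [HIT]
step 5: bank4 7->7 [HIT]
step 6: bank1 0->9 [CONFLICT]
step 7: bank3 7->7 [HIT]
step 8: bank2 None->1 [EMPTY]
step 9: bank4 7->0 [CONFLICT]
step 10: bank4 0->0 [HIT]
step 11: bank0 1->1 [HIT]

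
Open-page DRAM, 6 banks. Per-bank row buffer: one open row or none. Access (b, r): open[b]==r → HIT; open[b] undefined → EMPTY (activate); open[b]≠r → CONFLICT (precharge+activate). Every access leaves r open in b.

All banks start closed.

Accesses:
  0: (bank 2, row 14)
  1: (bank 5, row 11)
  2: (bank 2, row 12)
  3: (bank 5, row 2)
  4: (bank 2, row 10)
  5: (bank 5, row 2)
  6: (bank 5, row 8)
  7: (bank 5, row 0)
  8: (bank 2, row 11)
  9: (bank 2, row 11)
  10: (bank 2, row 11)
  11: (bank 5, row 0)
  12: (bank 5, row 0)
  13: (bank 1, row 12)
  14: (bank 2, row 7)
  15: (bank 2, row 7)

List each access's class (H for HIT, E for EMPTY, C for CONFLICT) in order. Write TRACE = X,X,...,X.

  [0] b2 r14: no row ⇒ E
  [1] b5 r11: no row ⇒ E
  [2] b2 r12: had r14 ⇒ C
  [3] b5 r2: had r11 ⇒ C
  [4] b2 r10: had r12 ⇒ C
  [5] b5 r2: had r2 ⇒ H
  [6] b5 r8: had r2 ⇒ C
  [7] b5 r0: had r8 ⇒ C
  [8] b2 r11: had r10 ⇒ C
  [9] b2 r11: had r11 ⇒ H
  [10] b2 r11: had r11 ⇒ H
  [11] b5 r0: had r0 ⇒ H
  [12] b5 r0: had r0 ⇒ H
  [13] b1 r12: no row ⇒ E
  [14] b2 r7: had r11 ⇒ C
  [15] b2 r7: had r7 ⇒ H

TRACE = E,E,C,C,C,H,C,C,C,H,H,H,H,E,C,H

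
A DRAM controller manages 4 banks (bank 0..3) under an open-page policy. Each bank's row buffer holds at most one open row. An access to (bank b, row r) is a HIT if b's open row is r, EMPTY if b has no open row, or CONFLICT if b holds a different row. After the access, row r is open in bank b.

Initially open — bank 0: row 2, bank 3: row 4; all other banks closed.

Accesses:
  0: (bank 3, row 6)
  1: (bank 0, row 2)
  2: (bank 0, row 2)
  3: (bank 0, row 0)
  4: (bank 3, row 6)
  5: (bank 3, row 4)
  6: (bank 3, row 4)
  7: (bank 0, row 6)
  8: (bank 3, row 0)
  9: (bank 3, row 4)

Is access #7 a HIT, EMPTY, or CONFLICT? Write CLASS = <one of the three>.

  [0] b3 r6: had r4 ⇒ C
  [1] b0 r2: had r2 ⇒ H
  [2] b0 r2: had r2 ⇒ H
  [3] b0 r0: had r2 ⇒ C
  [4] b3 r6: had r6 ⇒ H
  [5] b3 r4: had r6 ⇒ C
  [6] b3 r4: had r4 ⇒ H
  [7] b0 r6: had r0 ⇒ C
  [8] b3 r0: had r4 ⇒ C
  [9] b3 r4: had r0 ⇒ C

CLASS = CONFLICT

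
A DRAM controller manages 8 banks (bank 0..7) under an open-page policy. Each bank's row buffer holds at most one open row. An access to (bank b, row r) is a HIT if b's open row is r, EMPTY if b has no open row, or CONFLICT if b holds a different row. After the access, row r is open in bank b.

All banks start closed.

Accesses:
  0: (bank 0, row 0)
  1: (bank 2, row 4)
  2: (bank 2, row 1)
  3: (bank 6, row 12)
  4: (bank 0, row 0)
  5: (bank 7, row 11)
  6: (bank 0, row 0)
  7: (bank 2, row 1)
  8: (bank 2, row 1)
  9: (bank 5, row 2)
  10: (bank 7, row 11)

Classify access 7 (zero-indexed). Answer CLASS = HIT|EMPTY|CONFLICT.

0: bank 0 row 0 — prev None → EMPTY
1: bank 2 row 4 — prev None → EMPTY
2: bank 2 row 1 — prev 4 → CONFLICT
3: bank 6 row 12 — prev None → EMPTY
4: bank 0 row 0 — prev 0 → HIT
5: bank 7 row 11 — prev None → EMPTY
6: bank 0 row 0 — prev 0 → HIT
7: bank 2 row 1 — prev 1 → HIT
8: bank 2 row 1 — prev 1 → HIT
9: bank 5 row 2 — prev None → EMPTY
10: bank 7 row 11 — prev 11 → HIT

CLASS = HIT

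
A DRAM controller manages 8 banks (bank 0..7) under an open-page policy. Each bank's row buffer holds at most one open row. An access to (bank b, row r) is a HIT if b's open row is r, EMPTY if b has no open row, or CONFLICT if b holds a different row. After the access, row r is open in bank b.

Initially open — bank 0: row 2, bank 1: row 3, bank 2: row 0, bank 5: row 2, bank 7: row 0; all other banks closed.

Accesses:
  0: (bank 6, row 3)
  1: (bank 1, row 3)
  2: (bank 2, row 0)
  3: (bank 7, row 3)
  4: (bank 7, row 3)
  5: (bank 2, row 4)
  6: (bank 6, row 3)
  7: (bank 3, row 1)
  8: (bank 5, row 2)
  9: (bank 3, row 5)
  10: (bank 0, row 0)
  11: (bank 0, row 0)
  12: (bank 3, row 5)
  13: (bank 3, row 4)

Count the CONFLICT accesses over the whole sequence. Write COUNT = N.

COUNT = 5

  [0] b6 r3: no row ⇒ E
  [1] b1 r3: had r3 ⇒ H
  [2] b2 r0: had r0 ⇒ H
  [3] b7 r3: had r0 ⇒ C
  [4] b7 r3: had r3 ⇒ H
  [5] b2 r4: had r0 ⇒ C
  [6] b6 r3: had r3 ⇒ H
  [7] b3 r1: no row ⇒ E
  [8] b5 r2: had r2 ⇒ H
  [9] b3 r5: had r1 ⇒ C
  [10] b0 r0: had r2 ⇒ C
  [11] b0 r0: had r0 ⇒ H
  [12] b3 r5: had r5 ⇒ H
  [13] b3 r4: had r5 ⇒ C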